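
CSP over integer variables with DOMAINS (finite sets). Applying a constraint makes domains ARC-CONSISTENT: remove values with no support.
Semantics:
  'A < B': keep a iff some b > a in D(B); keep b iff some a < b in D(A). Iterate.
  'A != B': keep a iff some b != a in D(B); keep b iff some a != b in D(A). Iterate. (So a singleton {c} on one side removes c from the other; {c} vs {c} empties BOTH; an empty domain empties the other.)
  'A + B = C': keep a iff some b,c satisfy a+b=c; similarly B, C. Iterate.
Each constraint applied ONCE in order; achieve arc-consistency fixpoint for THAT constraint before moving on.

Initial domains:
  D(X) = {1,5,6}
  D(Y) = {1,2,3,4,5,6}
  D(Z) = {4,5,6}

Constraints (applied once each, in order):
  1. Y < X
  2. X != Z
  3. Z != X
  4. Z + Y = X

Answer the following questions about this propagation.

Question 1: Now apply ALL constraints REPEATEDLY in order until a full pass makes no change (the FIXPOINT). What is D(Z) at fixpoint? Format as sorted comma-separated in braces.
pass 0 (initial): D(Z)={4,5,6}
pass 1: X {1,5,6}->{5,6}; Y {1,2,3,4,5,6}->{1,2}; Z {4,5,6}->{4,5}
pass 2: no change
Fixpoint after 2 passes: D(Z) = {4,5}

Answer: {4,5}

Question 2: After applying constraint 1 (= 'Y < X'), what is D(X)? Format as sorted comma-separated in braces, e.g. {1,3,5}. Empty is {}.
Constraint 1 (Y < X) on D(Y)={1,2,3,4,5,6} D(X)={1,5,6}: Y {1,2,3,4,5,6}->{1,2,3,4,5}; X {1,5,6}->{5,6}
So after constraint 1: D(X) = {5,6}

Answer: {5,6}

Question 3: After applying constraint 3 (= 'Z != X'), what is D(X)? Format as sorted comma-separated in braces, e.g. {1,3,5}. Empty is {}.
Answer: {5,6}

Derivation:
Constraint 1 (Y < X) on D(Y)={1,2,3,4,5,6} D(X)={1,5,6}: Y {1,2,3,4,5,6}->{1,2,3,4,5}; X {1,5,6}->{5,6}
Constraint 2 (X != Z) on D(X)={5,6} D(Z)={4,5,6}: no change
Constraint 3 (Z != X) on D(Z)={4,5,6} D(X)={5,6}: no change
So after constraint 3: D(X) = {5,6}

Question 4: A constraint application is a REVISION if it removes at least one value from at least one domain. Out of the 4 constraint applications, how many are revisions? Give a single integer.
Constraint 1 (Y < X) on D(Y)={1,2,3,4,5,6} D(X)={1,5,6}: Y {1,2,3,4,5,6}->{1,2,3,4,5}; X {1,5,6}->{5,6} => REVISION
Constraint 2 (X != Z) on D(X)={5,6} D(Z)={4,5,6}: no change => not a revision
Constraint 3 (Z != X) on D(Z)={4,5,6} D(X)={5,6}: no change => not a revision
Constraint 4 (Z + Y = X) on D(Z)={4,5,6} D(Y)={1,2,3,4,5} D(X)={5,6}: Z {4,5,6}->{4,5}; Y {1,2,3,4,5}->{1,2} => REVISION
Total revisions = 2

Answer: 2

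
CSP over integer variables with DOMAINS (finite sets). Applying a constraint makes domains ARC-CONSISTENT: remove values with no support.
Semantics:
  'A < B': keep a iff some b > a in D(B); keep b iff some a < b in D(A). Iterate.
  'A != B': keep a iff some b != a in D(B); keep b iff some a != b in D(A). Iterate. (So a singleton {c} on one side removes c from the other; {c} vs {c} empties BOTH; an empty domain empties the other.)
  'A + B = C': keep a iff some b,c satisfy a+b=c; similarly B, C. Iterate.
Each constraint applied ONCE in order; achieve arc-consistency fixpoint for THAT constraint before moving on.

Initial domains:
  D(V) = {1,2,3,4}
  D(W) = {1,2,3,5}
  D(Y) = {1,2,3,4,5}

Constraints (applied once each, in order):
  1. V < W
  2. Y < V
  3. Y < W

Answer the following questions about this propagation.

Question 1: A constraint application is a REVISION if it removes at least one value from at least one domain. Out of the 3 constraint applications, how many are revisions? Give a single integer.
Answer: 2

Derivation:
Constraint 1 (V < W) on D(V)={1,2,3,4} D(W)={1,2,3,5}: W {1,2,3,5}->{2,3,5} => REVISION
Constraint 2 (Y < V) on D(Y)={1,2,3,4,5} D(V)={1,2,3,4}: Y {1,2,3,4,5}->{1,2,3}; V {1,2,3,4}->{2,3,4} => REVISION
Constraint 3 (Y < W) on D(Y)={1,2,3} D(W)={2,3,5}: no change => not a revision
Total revisions = 2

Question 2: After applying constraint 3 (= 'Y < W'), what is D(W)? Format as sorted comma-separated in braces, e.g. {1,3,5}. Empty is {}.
Answer: {2,3,5}

Derivation:
Constraint 1 (V < W) on D(V)={1,2,3,4} D(W)={1,2,3,5}: W {1,2,3,5}->{2,3,5}
Constraint 2 (Y < V) on D(Y)={1,2,3,4,5} D(V)={1,2,3,4}: Y {1,2,3,4,5}->{1,2,3}; V {1,2,3,4}->{2,3,4}
Constraint 3 (Y < W) on D(Y)={1,2,3} D(W)={2,3,5}: no change
So after constraint 3: D(W) = {2,3,5}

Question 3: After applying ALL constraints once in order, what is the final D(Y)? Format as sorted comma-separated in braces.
Constraint 1 (V < W) on D(V)={1,2,3,4} D(W)={1,2,3,5}: W {1,2,3,5}->{2,3,5}
Constraint 2 (Y < V) on D(Y)={1,2,3,4,5} D(V)={1,2,3,4}: Y {1,2,3,4,5}->{1,2,3}; V {1,2,3,4}->{2,3,4}
Constraint 3 (Y < W) on D(Y)={1,2,3} D(W)={2,3,5}: no change
So after all 3 constraints: D(Y) = {1,2,3}

Answer: {1,2,3}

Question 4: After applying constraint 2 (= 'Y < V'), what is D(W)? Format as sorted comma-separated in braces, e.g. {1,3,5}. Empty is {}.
Answer: {2,3,5}

Derivation:
Constraint 1 (V < W) on D(V)={1,2,3,4} D(W)={1,2,3,5}: W {1,2,3,5}->{2,3,5}
Constraint 2 (Y < V) on D(Y)={1,2,3,4,5} D(V)={1,2,3,4}: Y {1,2,3,4,5}->{1,2,3}; V {1,2,3,4}->{2,3,4}
So after constraint 2: D(W) = {2,3,5}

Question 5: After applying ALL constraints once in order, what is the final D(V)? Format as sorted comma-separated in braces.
Constraint 1 (V < W) on D(V)={1,2,3,4} D(W)={1,2,3,5}: W {1,2,3,5}->{2,3,5}
Constraint 2 (Y < V) on D(Y)={1,2,3,4,5} D(V)={1,2,3,4}: Y {1,2,3,4,5}->{1,2,3}; V {1,2,3,4}->{2,3,4}
Constraint 3 (Y < W) on D(Y)={1,2,3} D(W)={2,3,5}: no change
So after all 3 constraints: D(V) = {2,3,4}

Answer: {2,3,4}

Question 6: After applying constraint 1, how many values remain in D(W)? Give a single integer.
Constraint 1 (V < W) on D(V)={1,2,3,4} D(W)={1,2,3,5}: W {1,2,3,5}->{2,3,5}
So after constraint 1: D(W)={2,3,5}, size = 3

Answer: 3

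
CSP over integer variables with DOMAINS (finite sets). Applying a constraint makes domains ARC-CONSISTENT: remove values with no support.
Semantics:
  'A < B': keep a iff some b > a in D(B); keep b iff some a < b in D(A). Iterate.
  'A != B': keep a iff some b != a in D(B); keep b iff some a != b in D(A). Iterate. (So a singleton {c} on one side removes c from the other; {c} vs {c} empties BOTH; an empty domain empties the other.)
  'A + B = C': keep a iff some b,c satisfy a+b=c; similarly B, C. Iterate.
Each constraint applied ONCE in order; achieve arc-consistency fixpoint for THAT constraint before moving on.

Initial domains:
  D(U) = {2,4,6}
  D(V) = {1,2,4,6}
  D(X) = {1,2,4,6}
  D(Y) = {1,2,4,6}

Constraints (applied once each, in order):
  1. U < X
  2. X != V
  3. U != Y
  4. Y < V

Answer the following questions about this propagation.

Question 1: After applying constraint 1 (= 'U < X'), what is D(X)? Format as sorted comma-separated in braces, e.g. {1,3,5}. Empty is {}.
Answer: {4,6}

Derivation:
Constraint 1 (U < X) on D(U)={2,4,6} D(X)={1,2,4,6}: U {2,4,6}->{2,4}; X {1,2,4,6}->{4,6}
So after constraint 1: D(X) = {4,6}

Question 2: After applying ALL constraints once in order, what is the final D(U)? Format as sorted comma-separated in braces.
Answer: {2,4}

Derivation:
Constraint 1 (U < X) on D(U)={2,4,6} D(X)={1,2,4,6}: U {2,4,6}->{2,4}; X {1,2,4,6}->{4,6}
Constraint 2 (X != V) on D(X)={4,6} D(V)={1,2,4,6}: no change
Constraint 3 (U != Y) on D(U)={2,4} D(Y)={1,2,4,6}: no change
Constraint 4 (Y < V) on D(Y)={1,2,4,6} D(V)={1,2,4,6}: Y {1,2,4,6}->{1,2,4}; V {1,2,4,6}->{2,4,6}
So after all 4 constraints: D(U) = {2,4}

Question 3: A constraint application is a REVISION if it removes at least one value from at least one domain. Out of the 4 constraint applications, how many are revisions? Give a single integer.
Constraint 1 (U < X) on D(U)={2,4,6} D(X)={1,2,4,6}: U {2,4,6}->{2,4}; X {1,2,4,6}->{4,6} => REVISION
Constraint 2 (X != V) on D(X)={4,6} D(V)={1,2,4,6}: no change => not a revision
Constraint 3 (U != Y) on D(U)={2,4} D(Y)={1,2,4,6}: no change => not a revision
Constraint 4 (Y < V) on D(Y)={1,2,4,6} D(V)={1,2,4,6}: Y {1,2,4,6}->{1,2,4}; V {1,2,4,6}->{2,4,6} => REVISION
Total revisions = 2

Answer: 2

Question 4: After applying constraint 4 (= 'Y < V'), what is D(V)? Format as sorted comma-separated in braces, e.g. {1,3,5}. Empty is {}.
Constraint 1 (U < X) on D(U)={2,4,6} D(X)={1,2,4,6}: U {2,4,6}->{2,4}; X {1,2,4,6}->{4,6}
Constraint 2 (X != V) on D(X)={4,6} D(V)={1,2,4,6}: no change
Constraint 3 (U != Y) on D(U)={2,4} D(Y)={1,2,4,6}: no change
Constraint 4 (Y < V) on D(Y)={1,2,4,6} D(V)={1,2,4,6}: Y {1,2,4,6}->{1,2,4}; V {1,2,4,6}->{2,4,6}
So after constraint 4: D(V) = {2,4,6}

Answer: {2,4,6}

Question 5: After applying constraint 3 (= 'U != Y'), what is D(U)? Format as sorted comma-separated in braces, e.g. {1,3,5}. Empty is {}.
Constraint 1 (U < X) on D(U)={2,4,6} D(X)={1,2,4,6}: U {2,4,6}->{2,4}; X {1,2,4,6}->{4,6}
Constraint 2 (X != V) on D(X)={4,6} D(V)={1,2,4,6}: no change
Constraint 3 (U != Y) on D(U)={2,4} D(Y)={1,2,4,6}: no change
So after constraint 3: D(U) = {2,4}

Answer: {2,4}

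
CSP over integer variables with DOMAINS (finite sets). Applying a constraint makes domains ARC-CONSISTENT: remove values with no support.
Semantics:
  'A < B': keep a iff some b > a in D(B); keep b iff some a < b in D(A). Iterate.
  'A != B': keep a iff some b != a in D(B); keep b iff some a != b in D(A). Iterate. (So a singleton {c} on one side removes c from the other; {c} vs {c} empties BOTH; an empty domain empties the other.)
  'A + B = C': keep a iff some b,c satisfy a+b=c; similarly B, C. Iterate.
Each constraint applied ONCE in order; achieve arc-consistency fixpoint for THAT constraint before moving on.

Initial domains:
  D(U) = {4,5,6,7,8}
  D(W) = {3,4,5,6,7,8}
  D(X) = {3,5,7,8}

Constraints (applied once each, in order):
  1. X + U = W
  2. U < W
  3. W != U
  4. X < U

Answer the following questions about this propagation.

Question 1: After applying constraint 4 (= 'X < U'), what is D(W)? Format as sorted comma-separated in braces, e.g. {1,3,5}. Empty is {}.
Answer: {7,8}

Derivation:
Constraint 1 (X + U = W) on D(X)={3,5,7,8} D(U)={4,5,6,7,8} D(W)={3,4,5,6,7,8}: X {3,5,7,8}->{3}; U {4,5,6,7,8}->{4,5}; W {3,4,5,6,7,8}->{7,8}
Constraint 2 (U < W) on D(U)={4,5} D(W)={7,8}: no change
Constraint 3 (W != U) on D(W)={7,8} D(U)={4,5}: no change
Constraint 4 (X < U) on D(X)={3} D(U)={4,5}: no change
So after constraint 4: D(W) = {7,8}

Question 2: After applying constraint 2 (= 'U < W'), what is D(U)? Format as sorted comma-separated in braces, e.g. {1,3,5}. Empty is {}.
Answer: {4,5}

Derivation:
Constraint 1 (X + U = W) on D(X)={3,5,7,8} D(U)={4,5,6,7,8} D(W)={3,4,5,6,7,8}: X {3,5,7,8}->{3}; U {4,5,6,7,8}->{4,5}; W {3,4,5,6,7,8}->{7,8}
Constraint 2 (U < W) on D(U)={4,5} D(W)={7,8}: no change
So after constraint 2: D(U) = {4,5}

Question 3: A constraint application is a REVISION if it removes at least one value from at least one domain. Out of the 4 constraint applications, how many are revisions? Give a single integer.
Answer: 1

Derivation:
Constraint 1 (X + U = W) on D(X)={3,5,7,8} D(U)={4,5,6,7,8} D(W)={3,4,5,6,7,8}: X {3,5,7,8}->{3}; U {4,5,6,7,8}->{4,5}; W {3,4,5,6,7,8}->{7,8} => REVISION
Constraint 2 (U < W) on D(U)={4,5} D(W)={7,8}: no change => not a revision
Constraint 3 (W != U) on D(W)={7,8} D(U)={4,5}: no change => not a revision
Constraint 4 (X < U) on D(X)={3} D(U)={4,5}: no change => not a revision
Total revisions = 1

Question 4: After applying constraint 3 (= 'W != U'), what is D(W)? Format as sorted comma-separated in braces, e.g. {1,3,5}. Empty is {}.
Answer: {7,8}

Derivation:
Constraint 1 (X + U = W) on D(X)={3,5,7,8} D(U)={4,5,6,7,8} D(W)={3,4,5,6,7,8}: X {3,5,7,8}->{3}; U {4,5,6,7,8}->{4,5}; W {3,4,5,6,7,8}->{7,8}
Constraint 2 (U < W) on D(U)={4,5} D(W)={7,8}: no change
Constraint 3 (W != U) on D(W)={7,8} D(U)={4,5}: no change
So after constraint 3: D(W) = {7,8}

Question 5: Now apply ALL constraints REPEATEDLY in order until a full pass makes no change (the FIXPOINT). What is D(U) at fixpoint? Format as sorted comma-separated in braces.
pass 0 (initial): D(U)={4,5,6,7,8}
pass 1: U {4,5,6,7,8}->{4,5}; W {3,4,5,6,7,8}->{7,8}; X {3,5,7,8}->{3}
pass 2: no change
Fixpoint after 2 passes: D(U) = {4,5}

Answer: {4,5}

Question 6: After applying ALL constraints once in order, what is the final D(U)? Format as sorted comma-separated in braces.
Constraint 1 (X + U = W) on D(X)={3,5,7,8} D(U)={4,5,6,7,8} D(W)={3,4,5,6,7,8}: X {3,5,7,8}->{3}; U {4,5,6,7,8}->{4,5}; W {3,4,5,6,7,8}->{7,8}
Constraint 2 (U < W) on D(U)={4,5} D(W)={7,8}: no change
Constraint 3 (W != U) on D(W)={7,8} D(U)={4,5}: no change
Constraint 4 (X < U) on D(X)={3} D(U)={4,5}: no change
So after all 4 constraints: D(U) = {4,5}

Answer: {4,5}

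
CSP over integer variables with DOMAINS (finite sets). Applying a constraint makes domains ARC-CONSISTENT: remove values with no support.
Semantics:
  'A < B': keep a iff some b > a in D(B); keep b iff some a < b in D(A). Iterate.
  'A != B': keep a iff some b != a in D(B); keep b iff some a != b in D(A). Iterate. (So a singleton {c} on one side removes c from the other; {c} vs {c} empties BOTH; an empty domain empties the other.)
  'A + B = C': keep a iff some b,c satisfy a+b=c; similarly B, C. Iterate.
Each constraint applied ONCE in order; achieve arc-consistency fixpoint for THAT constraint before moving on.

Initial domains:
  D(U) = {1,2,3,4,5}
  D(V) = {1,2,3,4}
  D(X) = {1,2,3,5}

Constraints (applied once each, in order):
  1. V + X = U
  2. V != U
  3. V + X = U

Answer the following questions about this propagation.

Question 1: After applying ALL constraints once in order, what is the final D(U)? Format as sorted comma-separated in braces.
Constraint 1 (V + X = U) on D(V)={1,2,3,4} D(X)={1,2,3,5} D(U)={1,2,3,4,5}: X {1,2,3,5}->{1,2,3}; U {1,2,3,4,5}->{2,3,4,5}
Constraint 2 (V != U) on D(V)={1,2,3,4} D(U)={2,3,4,5}: no change
Constraint 3 (V + X = U) on D(V)={1,2,3,4} D(X)={1,2,3} D(U)={2,3,4,5}: no change
So after all 3 constraints: D(U) = {2,3,4,5}

Answer: {2,3,4,5}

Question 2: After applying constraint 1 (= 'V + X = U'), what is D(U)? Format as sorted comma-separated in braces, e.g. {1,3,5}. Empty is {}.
Constraint 1 (V + X = U) on D(V)={1,2,3,4} D(X)={1,2,3,5} D(U)={1,2,3,4,5}: X {1,2,3,5}->{1,2,3}; U {1,2,3,4,5}->{2,3,4,5}
So after constraint 1: D(U) = {2,3,4,5}

Answer: {2,3,4,5}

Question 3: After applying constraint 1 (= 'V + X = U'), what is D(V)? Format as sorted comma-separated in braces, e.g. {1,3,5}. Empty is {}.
Answer: {1,2,3,4}

Derivation:
Constraint 1 (V + X = U) on D(V)={1,2,3,4} D(X)={1,2,3,5} D(U)={1,2,3,4,5}: X {1,2,3,5}->{1,2,3}; U {1,2,3,4,5}->{2,3,4,5}
So after constraint 1: D(V) = {1,2,3,4}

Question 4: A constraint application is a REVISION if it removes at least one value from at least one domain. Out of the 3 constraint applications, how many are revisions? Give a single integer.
Answer: 1

Derivation:
Constraint 1 (V + X = U) on D(V)={1,2,3,4} D(X)={1,2,3,5} D(U)={1,2,3,4,5}: X {1,2,3,5}->{1,2,3}; U {1,2,3,4,5}->{2,3,4,5} => REVISION
Constraint 2 (V != U) on D(V)={1,2,3,4} D(U)={2,3,4,5}: no change => not a revision
Constraint 3 (V + X = U) on D(V)={1,2,3,4} D(X)={1,2,3} D(U)={2,3,4,5}: no change => not a revision
Total revisions = 1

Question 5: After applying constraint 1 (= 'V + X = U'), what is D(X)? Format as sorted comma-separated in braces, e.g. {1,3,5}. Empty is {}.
Answer: {1,2,3}

Derivation:
Constraint 1 (V + X = U) on D(V)={1,2,3,4} D(X)={1,2,3,5} D(U)={1,2,3,4,5}: X {1,2,3,5}->{1,2,3}; U {1,2,3,4,5}->{2,3,4,5}
So after constraint 1: D(X) = {1,2,3}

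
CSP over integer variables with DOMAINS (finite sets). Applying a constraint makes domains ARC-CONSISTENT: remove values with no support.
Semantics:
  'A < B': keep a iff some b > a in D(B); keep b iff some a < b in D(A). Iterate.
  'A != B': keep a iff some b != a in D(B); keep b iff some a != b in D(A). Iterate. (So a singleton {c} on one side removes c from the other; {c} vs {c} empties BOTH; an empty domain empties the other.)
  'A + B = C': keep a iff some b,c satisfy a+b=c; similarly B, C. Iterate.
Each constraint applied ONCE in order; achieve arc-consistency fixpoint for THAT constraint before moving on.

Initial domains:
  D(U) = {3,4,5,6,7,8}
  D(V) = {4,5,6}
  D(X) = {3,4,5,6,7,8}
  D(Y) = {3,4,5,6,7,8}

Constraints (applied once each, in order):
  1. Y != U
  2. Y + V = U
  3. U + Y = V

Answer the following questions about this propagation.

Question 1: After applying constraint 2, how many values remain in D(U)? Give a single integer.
Answer: 2

Derivation:
Constraint 1 (Y != U) on D(Y)={3,4,5,6,7,8} D(U)={3,4,5,6,7,8}: no change
Constraint 2 (Y + V = U) on D(Y)={3,4,5,6,7,8} D(V)={4,5,6} D(U)={3,4,5,6,7,8}: Y {3,4,5,6,7,8}->{3,4}; V {4,5,6}->{4,5}; U {3,4,5,6,7,8}->{7,8}
So after constraint 2: D(U)={7,8}, size = 2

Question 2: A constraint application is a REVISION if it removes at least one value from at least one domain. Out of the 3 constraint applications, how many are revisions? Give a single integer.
Constraint 1 (Y != U) on D(Y)={3,4,5,6,7,8} D(U)={3,4,5,6,7,8}: no change => not a revision
Constraint 2 (Y + V = U) on D(Y)={3,4,5,6,7,8} D(V)={4,5,6} D(U)={3,4,5,6,7,8}: Y {3,4,5,6,7,8}->{3,4}; V {4,5,6}->{4,5}; U {3,4,5,6,7,8}->{7,8} => REVISION
Constraint 3 (U + Y = V) on D(U)={7,8} D(Y)={3,4} D(V)={4,5}: U {7,8}->{}; Y {3,4}->{}; V {4,5}->{} => REVISION
Total revisions = 2

Answer: 2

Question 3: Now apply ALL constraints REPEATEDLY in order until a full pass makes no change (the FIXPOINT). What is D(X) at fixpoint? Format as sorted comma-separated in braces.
pass 0 (initial): D(X)={3,4,5,6,7,8}
pass 1: U {3,4,5,6,7,8}->{}; V {4,5,6}->{}; Y {3,4,5,6,7,8}->{}
pass 2: no change
Fixpoint after 2 passes: D(X) = {3,4,5,6,7,8}

Answer: {3,4,5,6,7,8}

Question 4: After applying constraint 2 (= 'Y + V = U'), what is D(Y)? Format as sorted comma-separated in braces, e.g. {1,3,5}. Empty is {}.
Constraint 1 (Y != U) on D(Y)={3,4,5,6,7,8} D(U)={3,4,5,6,7,8}: no change
Constraint 2 (Y + V = U) on D(Y)={3,4,5,6,7,8} D(V)={4,5,6} D(U)={3,4,5,6,7,8}: Y {3,4,5,6,7,8}->{3,4}; V {4,5,6}->{4,5}; U {3,4,5,6,7,8}->{7,8}
So after constraint 2: D(Y) = {3,4}

Answer: {3,4}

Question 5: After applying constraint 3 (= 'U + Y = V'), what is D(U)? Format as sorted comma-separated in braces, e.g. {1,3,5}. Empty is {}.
Answer: {}

Derivation:
Constraint 1 (Y != U) on D(Y)={3,4,5,6,7,8} D(U)={3,4,5,6,7,8}: no change
Constraint 2 (Y + V = U) on D(Y)={3,4,5,6,7,8} D(V)={4,5,6} D(U)={3,4,5,6,7,8}: Y {3,4,5,6,7,8}->{3,4}; V {4,5,6}->{4,5}; U {3,4,5,6,7,8}->{7,8}
Constraint 3 (U + Y = V) on D(U)={7,8} D(Y)={3,4} D(V)={4,5}: U {7,8}->{}; Y {3,4}->{}; V {4,5}->{}
So after constraint 3: D(U) = {}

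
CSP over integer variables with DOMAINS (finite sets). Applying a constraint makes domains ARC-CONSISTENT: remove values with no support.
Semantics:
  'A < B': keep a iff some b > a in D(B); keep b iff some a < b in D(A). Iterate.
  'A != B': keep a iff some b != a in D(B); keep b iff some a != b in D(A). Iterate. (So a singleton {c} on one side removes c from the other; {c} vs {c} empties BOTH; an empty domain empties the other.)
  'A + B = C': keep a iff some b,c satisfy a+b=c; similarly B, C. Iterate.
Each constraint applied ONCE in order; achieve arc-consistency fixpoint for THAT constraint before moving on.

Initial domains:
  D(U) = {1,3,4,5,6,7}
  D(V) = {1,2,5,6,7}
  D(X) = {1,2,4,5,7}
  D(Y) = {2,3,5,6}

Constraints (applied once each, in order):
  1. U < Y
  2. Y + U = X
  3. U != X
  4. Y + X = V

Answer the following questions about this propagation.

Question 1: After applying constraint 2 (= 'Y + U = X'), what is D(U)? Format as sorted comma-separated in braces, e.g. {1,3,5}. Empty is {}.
Constraint 1 (U < Y) on D(U)={1,3,4,5,6,7} D(Y)={2,3,5,6}: U {1,3,4,5,6,7}->{1,3,4,5}
Constraint 2 (Y + U = X) on D(Y)={2,3,5,6} D(U)={1,3,4,5} D(X)={1,2,4,5,7}: Y {2,3,5,6}->{2,3,6}; X {1,2,4,5,7}->{4,5,7}
So after constraint 2: D(U) = {1,3,4,5}

Answer: {1,3,4,5}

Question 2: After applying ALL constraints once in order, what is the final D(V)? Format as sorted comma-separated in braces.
Constraint 1 (U < Y) on D(U)={1,3,4,5,6,7} D(Y)={2,3,5,6}: U {1,3,4,5,6,7}->{1,3,4,5}
Constraint 2 (Y + U = X) on D(Y)={2,3,5,6} D(U)={1,3,4,5} D(X)={1,2,4,5,7}: Y {2,3,5,6}->{2,3,6}; X {1,2,4,5,7}->{4,5,7}
Constraint 3 (U != X) on D(U)={1,3,4,5} D(X)={4,5,7}: no change
Constraint 4 (Y + X = V) on D(Y)={2,3,6} D(X)={4,5,7} D(V)={1,2,5,6,7}: Y {2,3,6}->{2,3}; X {4,5,7}->{4,5}; V {1,2,5,6,7}->{6,7}
So after all 4 constraints: D(V) = {6,7}

Answer: {6,7}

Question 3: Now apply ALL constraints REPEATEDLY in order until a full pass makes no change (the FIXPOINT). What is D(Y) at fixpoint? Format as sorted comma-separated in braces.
pass 0 (initial): D(Y)={2,3,5,6}
pass 1: U {1,3,4,5,6,7}->{1,3,4,5}; V {1,2,5,6,7}->{6,7}; X {1,2,4,5,7}->{4,5}; Y {2,3,5,6}->{2,3}
pass 2: U {1,3,4,5}->{1}; V {6,7}->{7}; X {4,5}->{4}; Y {2,3}->{3}
pass 3: no change
Fixpoint after 3 passes: D(Y) = {3}

Answer: {3}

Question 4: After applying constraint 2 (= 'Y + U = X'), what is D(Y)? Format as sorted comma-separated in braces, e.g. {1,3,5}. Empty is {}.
Answer: {2,3,6}

Derivation:
Constraint 1 (U < Y) on D(U)={1,3,4,5,6,7} D(Y)={2,3,5,6}: U {1,3,4,5,6,7}->{1,3,4,5}
Constraint 2 (Y + U = X) on D(Y)={2,3,5,6} D(U)={1,3,4,5} D(X)={1,2,4,5,7}: Y {2,3,5,6}->{2,3,6}; X {1,2,4,5,7}->{4,5,7}
So after constraint 2: D(Y) = {2,3,6}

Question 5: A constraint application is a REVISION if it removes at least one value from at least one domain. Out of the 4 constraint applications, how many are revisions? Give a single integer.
Answer: 3

Derivation:
Constraint 1 (U < Y) on D(U)={1,3,4,5,6,7} D(Y)={2,3,5,6}: U {1,3,4,5,6,7}->{1,3,4,5} => REVISION
Constraint 2 (Y + U = X) on D(Y)={2,3,5,6} D(U)={1,3,4,5} D(X)={1,2,4,5,7}: Y {2,3,5,6}->{2,3,6}; X {1,2,4,5,7}->{4,5,7} => REVISION
Constraint 3 (U != X) on D(U)={1,3,4,5} D(X)={4,5,7}: no change => not a revision
Constraint 4 (Y + X = V) on D(Y)={2,3,6} D(X)={4,5,7} D(V)={1,2,5,6,7}: Y {2,3,6}->{2,3}; X {4,5,7}->{4,5}; V {1,2,5,6,7}->{6,7} => REVISION
Total revisions = 3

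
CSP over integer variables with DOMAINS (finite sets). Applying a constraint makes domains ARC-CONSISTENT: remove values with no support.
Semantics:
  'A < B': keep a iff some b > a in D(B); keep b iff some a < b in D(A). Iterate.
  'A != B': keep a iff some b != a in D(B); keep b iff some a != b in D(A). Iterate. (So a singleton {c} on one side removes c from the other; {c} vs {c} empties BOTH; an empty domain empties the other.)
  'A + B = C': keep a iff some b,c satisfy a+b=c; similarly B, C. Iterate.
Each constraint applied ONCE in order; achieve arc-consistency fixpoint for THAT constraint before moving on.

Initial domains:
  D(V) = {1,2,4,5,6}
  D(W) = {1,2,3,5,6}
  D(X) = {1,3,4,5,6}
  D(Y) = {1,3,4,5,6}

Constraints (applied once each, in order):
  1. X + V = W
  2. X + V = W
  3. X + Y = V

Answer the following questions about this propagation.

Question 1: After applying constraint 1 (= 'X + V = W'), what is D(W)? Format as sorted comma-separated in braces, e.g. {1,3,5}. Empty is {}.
Answer: {2,3,5,6}

Derivation:
Constraint 1 (X + V = W) on D(X)={1,3,4,5,6} D(V)={1,2,4,5,6} D(W)={1,2,3,5,6}: X {1,3,4,5,6}->{1,3,4,5}; V {1,2,4,5,6}->{1,2,4,5}; W {1,2,3,5,6}->{2,3,5,6}
So after constraint 1: D(W) = {2,3,5,6}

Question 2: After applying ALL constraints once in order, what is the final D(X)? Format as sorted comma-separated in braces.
Constraint 1 (X + V = W) on D(X)={1,3,4,5,6} D(V)={1,2,4,5,6} D(W)={1,2,3,5,6}: X {1,3,4,5,6}->{1,3,4,5}; V {1,2,4,5,6}->{1,2,4,5}; W {1,2,3,5,6}->{2,3,5,6}
Constraint 2 (X + V = W) on D(X)={1,3,4,5} D(V)={1,2,4,5} D(W)={2,3,5,6}: no change
Constraint 3 (X + Y = V) on D(X)={1,3,4,5} D(Y)={1,3,4,5,6} D(V)={1,2,4,5}: X {1,3,4,5}->{1,3,4}; Y {1,3,4,5,6}->{1,3,4}; V {1,2,4,5}->{2,4,5}
So after all 3 constraints: D(X) = {1,3,4}

Answer: {1,3,4}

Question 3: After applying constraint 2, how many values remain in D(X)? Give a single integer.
Answer: 4

Derivation:
Constraint 1 (X + V = W) on D(X)={1,3,4,5,6} D(V)={1,2,4,5,6} D(W)={1,2,3,5,6}: X {1,3,4,5,6}->{1,3,4,5}; V {1,2,4,5,6}->{1,2,4,5}; W {1,2,3,5,6}->{2,3,5,6}
Constraint 2 (X + V = W) on D(X)={1,3,4,5} D(V)={1,2,4,5} D(W)={2,3,5,6}: no change
So after constraint 2: D(X)={1,3,4,5}, size = 4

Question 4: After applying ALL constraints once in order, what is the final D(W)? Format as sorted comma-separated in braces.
Constraint 1 (X + V = W) on D(X)={1,3,4,5,6} D(V)={1,2,4,5,6} D(W)={1,2,3,5,6}: X {1,3,4,5,6}->{1,3,4,5}; V {1,2,4,5,6}->{1,2,4,5}; W {1,2,3,5,6}->{2,3,5,6}
Constraint 2 (X + V = W) on D(X)={1,3,4,5} D(V)={1,2,4,5} D(W)={2,3,5,6}: no change
Constraint 3 (X + Y = V) on D(X)={1,3,4,5} D(Y)={1,3,4,5,6} D(V)={1,2,4,5}: X {1,3,4,5}->{1,3,4}; Y {1,3,4,5,6}->{1,3,4}; V {1,2,4,5}->{2,4,5}
So after all 3 constraints: D(W) = {2,3,5,6}

Answer: {2,3,5,6}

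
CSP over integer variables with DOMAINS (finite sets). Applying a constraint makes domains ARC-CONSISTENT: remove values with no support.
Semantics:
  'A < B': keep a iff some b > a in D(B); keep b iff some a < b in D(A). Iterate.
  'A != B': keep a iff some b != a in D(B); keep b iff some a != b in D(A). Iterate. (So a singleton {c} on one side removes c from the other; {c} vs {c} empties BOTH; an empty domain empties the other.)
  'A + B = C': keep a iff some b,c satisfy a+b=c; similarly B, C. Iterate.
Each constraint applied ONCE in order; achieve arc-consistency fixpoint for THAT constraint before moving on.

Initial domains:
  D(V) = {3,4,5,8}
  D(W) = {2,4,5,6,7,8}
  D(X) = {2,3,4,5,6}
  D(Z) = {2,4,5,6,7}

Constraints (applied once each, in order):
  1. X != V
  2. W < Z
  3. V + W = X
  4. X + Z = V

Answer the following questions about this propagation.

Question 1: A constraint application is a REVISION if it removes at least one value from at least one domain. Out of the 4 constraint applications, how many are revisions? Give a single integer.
Constraint 1 (X != V) on D(X)={2,3,4,5,6} D(V)={3,4,5,8}: no change => not a revision
Constraint 2 (W < Z) on D(W)={2,4,5,6,7,8} D(Z)={2,4,5,6,7}: W {2,4,5,6,7,8}->{2,4,5,6}; Z {2,4,5,6,7}->{4,5,6,7} => REVISION
Constraint 3 (V + W = X) on D(V)={3,4,5,8} D(W)={2,4,5,6} D(X)={2,3,4,5,6}: V {3,4,5,8}->{3,4}; W {2,4,5,6}->{2}; X {2,3,4,5,6}->{5,6} => REVISION
Constraint 4 (X + Z = V) on D(X)={5,6} D(Z)={4,5,6,7} D(V)={3,4}: X {5,6}->{}; Z {4,5,6,7}->{}; V {3,4}->{} => REVISION
Total revisions = 3

Answer: 3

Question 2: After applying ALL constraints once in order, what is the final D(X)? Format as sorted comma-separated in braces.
Constraint 1 (X != V) on D(X)={2,3,4,5,6} D(V)={3,4,5,8}: no change
Constraint 2 (W < Z) on D(W)={2,4,5,6,7,8} D(Z)={2,4,5,6,7}: W {2,4,5,6,7,8}->{2,4,5,6}; Z {2,4,5,6,7}->{4,5,6,7}
Constraint 3 (V + W = X) on D(V)={3,4,5,8} D(W)={2,4,5,6} D(X)={2,3,4,5,6}: V {3,4,5,8}->{3,4}; W {2,4,5,6}->{2}; X {2,3,4,5,6}->{5,6}
Constraint 4 (X + Z = V) on D(X)={5,6} D(Z)={4,5,6,7} D(V)={3,4}: X {5,6}->{}; Z {4,5,6,7}->{}; V {3,4}->{}
So after all 4 constraints: D(X) = {}

Answer: {}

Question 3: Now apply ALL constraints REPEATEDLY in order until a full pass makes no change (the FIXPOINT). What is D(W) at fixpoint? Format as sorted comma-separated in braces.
Answer: {}

Derivation:
pass 0 (initial): D(W)={2,4,5,6,7,8}
pass 1: V {3,4,5,8}->{}; W {2,4,5,6,7,8}->{2}; X {2,3,4,5,6}->{}; Z {2,4,5,6,7}->{}
pass 2: W {2}->{}
pass 3: no change
Fixpoint after 3 passes: D(W) = {}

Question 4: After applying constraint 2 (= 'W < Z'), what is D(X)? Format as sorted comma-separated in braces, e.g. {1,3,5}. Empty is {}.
Answer: {2,3,4,5,6}

Derivation:
Constraint 1 (X != V) on D(X)={2,3,4,5,6} D(V)={3,4,5,8}: no change
Constraint 2 (W < Z) on D(W)={2,4,5,6,7,8} D(Z)={2,4,5,6,7}: W {2,4,5,6,7,8}->{2,4,5,6}; Z {2,4,5,6,7}->{4,5,6,7}
So after constraint 2: D(X) = {2,3,4,5,6}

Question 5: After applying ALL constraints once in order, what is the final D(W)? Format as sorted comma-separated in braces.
Constraint 1 (X != V) on D(X)={2,3,4,5,6} D(V)={3,4,5,8}: no change
Constraint 2 (W < Z) on D(W)={2,4,5,6,7,8} D(Z)={2,4,5,6,7}: W {2,4,5,6,7,8}->{2,4,5,6}; Z {2,4,5,6,7}->{4,5,6,7}
Constraint 3 (V + W = X) on D(V)={3,4,5,8} D(W)={2,4,5,6} D(X)={2,3,4,5,6}: V {3,4,5,8}->{3,4}; W {2,4,5,6}->{2}; X {2,3,4,5,6}->{5,6}
Constraint 4 (X + Z = V) on D(X)={5,6} D(Z)={4,5,6,7} D(V)={3,4}: X {5,6}->{}; Z {4,5,6,7}->{}; V {3,4}->{}
So after all 4 constraints: D(W) = {2}

Answer: {2}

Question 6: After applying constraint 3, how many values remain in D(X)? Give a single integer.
Answer: 2

Derivation:
Constraint 1 (X != V) on D(X)={2,3,4,5,6} D(V)={3,4,5,8}: no change
Constraint 2 (W < Z) on D(W)={2,4,5,6,7,8} D(Z)={2,4,5,6,7}: W {2,4,5,6,7,8}->{2,4,5,6}; Z {2,4,5,6,7}->{4,5,6,7}
Constraint 3 (V + W = X) on D(V)={3,4,5,8} D(W)={2,4,5,6} D(X)={2,3,4,5,6}: V {3,4,5,8}->{3,4}; W {2,4,5,6}->{2}; X {2,3,4,5,6}->{5,6}
So after constraint 3: D(X)={5,6}, size = 2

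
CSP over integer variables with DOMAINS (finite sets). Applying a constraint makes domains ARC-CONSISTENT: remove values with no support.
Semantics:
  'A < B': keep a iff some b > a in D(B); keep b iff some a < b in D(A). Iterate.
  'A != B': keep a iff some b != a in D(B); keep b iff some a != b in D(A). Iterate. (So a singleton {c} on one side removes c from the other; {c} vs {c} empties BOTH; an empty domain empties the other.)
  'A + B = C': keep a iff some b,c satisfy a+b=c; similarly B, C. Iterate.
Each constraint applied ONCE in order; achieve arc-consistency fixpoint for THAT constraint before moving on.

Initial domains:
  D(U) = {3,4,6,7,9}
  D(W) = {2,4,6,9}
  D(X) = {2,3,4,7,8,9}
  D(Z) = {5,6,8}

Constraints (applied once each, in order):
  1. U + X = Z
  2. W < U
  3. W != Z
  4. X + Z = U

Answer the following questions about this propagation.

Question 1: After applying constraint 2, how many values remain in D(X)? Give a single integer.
Constraint 1 (U + X = Z) on D(U)={3,4,6,7,9} D(X)={2,3,4,7,8,9} D(Z)={5,6,8}: U {3,4,6,7,9}->{3,4,6}; X {2,3,4,7,8,9}->{2,3,4}
Constraint 2 (W < U) on D(W)={2,4,6,9} D(U)={3,4,6}: W {2,4,6,9}->{2,4}
So after constraint 2: D(X)={2,3,4}, size = 3

Answer: 3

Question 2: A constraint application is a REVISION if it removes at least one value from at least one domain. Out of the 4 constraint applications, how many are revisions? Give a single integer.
Constraint 1 (U + X = Z) on D(U)={3,4,6,7,9} D(X)={2,3,4,7,8,9} D(Z)={5,6,8}: U {3,4,6,7,9}->{3,4,6}; X {2,3,4,7,8,9}->{2,3,4} => REVISION
Constraint 2 (W < U) on D(W)={2,4,6,9} D(U)={3,4,6}: W {2,4,6,9}->{2,4} => REVISION
Constraint 3 (W != Z) on D(W)={2,4} D(Z)={5,6,8}: no change => not a revision
Constraint 4 (X + Z = U) on D(X)={2,3,4} D(Z)={5,6,8} D(U)={3,4,6}: X {2,3,4}->{}; Z {5,6,8}->{}; U {3,4,6}->{} => REVISION
Total revisions = 3

Answer: 3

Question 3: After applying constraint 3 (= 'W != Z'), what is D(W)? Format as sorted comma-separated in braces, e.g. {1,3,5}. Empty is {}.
Answer: {2,4}

Derivation:
Constraint 1 (U + X = Z) on D(U)={3,4,6,7,9} D(X)={2,3,4,7,8,9} D(Z)={5,6,8}: U {3,4,6,7,9}->{3,4,6}; X {2,3,4,7,8,9}->{2,3,4}
Constraint 2 (W < U) on D(W)={2,4,6,9} D(U)={3,4,6}: W {2,4,6,9}->{2,4}
Constraint 3 (W != Z) on D(W)={2,4} D(Z)={5,6,8}: no change
So after constraint 3: D(W) = {2,4}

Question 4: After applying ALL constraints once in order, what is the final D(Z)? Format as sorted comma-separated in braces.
Constraint 1 (U + X = Z) on D(U)={3,4,6,7,9} D(X)={2,3,4,7,8,9} D(Z)={5,6,8}: U {3,4,6,7,9}->{3,4,6}; X {2,3,4,7,8,9}->{2,3,4}
Constraint 2 (W < U) on D(W)={2,4,6,9} D(U)={3,4,6}: W {2,4,6,9}->{2,4}
Constraint 3 (W != Z) on D(W)={2,4} D(Z)={5,6,8}: no change
Constraint 4 (X + Z = U) on D(X)={2,3,4} D(Z)={5,6,8} D(U)={3,4,6}: X {2,3,4}->{}; Z {5,6,8}->{}; U {3,4,6}->{}
So after all 4 constraints: D(Z) = {}

Answer: {}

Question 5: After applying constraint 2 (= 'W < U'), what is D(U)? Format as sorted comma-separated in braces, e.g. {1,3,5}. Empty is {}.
Answer: {3,4,6}

Derivation:
Constraint 1 (U + X = Z) on D(U)={3,4,6,7,9} D(X)={2,3,4,7,8,9} D(Z)={5,6,8}: U {3,4,6,7,9}->{3,4,6}; X {2,3,4,7,8,9}->{2,3,4}
Constraint 2 (W < U) on D(W)={2,4,6,9} D(U)={3,4,6}: W {2,4,6,9}->{2,4}
So after constraint 2: D(U) = {3,4,6}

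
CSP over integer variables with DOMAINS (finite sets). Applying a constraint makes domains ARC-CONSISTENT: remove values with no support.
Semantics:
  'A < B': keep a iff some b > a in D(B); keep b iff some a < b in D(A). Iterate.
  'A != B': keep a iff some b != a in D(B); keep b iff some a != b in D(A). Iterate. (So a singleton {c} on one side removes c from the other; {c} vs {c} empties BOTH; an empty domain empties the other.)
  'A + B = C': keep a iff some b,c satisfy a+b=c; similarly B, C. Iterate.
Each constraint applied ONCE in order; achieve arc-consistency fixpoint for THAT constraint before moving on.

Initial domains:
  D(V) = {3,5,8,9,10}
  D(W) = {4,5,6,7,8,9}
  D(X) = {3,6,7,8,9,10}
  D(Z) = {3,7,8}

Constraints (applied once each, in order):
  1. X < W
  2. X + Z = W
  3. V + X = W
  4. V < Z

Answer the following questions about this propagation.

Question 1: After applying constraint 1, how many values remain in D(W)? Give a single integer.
Answer: 6

Derivation:
Constraint 1 (X < W) on D(X)={3,6,7,8,9,10} D(W)={4,5,6,7,8,9}: X {3,6,7,8,9,10}->{3,6,7,8}
So after constraint 1: D(W)={4,5,6,7,8,9}, size = 6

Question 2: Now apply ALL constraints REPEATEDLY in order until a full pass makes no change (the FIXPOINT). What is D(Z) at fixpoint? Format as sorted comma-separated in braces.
pass 0 (initial): D(Z)={3,7,8}
pass 1: V {3,5,8,9,10}->{}; W {4,5,6,7,8,9}->{6,9}; X {3,6,7,8,9,10}->{3,6}; Z {3,7,8}->{}
pass 2: W {6,9}->{}; X {3,6}->{}
pass 3: no change
Fixpoint after 3 passes: D(Z) = {}

Answer: {}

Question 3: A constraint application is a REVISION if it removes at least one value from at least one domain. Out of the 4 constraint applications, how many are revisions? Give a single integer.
Answer: 4

Derivation:
Constraint 1 (X < W) on D(X)={3,6,7,8,9,10} D(W)={4,5,6,7,8,9}: X {3,6,7,8,9,10}->{3,6,7,8} => REVISION
Constraint 2 (X + Z = W) on D(X)={3,6,7,8} D(Z)={3,7,8} D(W)={4,5,6,7,8,9}: X {3,6,7,8}->{3,6}; Z {3,7,8}->{3}; W {4,5,6,7,8,9}->{6,9} => REVISION
Constraint 3 (V + X = W) on D(V)={3,5,8,9,10} D(X)={3,6} D(W)={6,9}: V {3,5,8,9,10}->{3} => REVISION
Constraint 4 (V < Z) on D(V)={3} D(Z)={3}: V {3}->{}; Z {3}->{} => REVISION
Total revisions = 4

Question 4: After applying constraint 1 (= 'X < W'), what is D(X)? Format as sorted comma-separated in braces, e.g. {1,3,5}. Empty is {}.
Constraint 1 (X < W) on D(X)={3,6,7,8,9,10} D(W)={4,5,6,7,8,9}: X {3,6,7,8,9,10}->{3,6,7,8}
So after constraint 1: D(X) = {3,6,7,8}

Answer: {3,6,7,8}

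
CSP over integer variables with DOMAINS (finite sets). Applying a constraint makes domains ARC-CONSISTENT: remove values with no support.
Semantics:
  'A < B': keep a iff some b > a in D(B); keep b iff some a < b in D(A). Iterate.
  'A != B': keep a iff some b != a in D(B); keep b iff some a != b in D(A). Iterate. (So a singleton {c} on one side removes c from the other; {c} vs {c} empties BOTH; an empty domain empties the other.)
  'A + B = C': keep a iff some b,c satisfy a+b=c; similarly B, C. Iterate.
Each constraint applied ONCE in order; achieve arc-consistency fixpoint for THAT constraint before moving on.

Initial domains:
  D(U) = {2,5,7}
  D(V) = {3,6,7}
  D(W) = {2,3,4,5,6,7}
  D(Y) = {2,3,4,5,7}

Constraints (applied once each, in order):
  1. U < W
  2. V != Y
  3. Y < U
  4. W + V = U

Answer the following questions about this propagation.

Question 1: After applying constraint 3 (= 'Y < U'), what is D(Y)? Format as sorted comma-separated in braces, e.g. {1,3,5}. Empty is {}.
Constraint 1 (U < W) on D(U)={2,5,7} D(W)={2,3,4,5,6,7}: U {2,5,7}->{2,5}; W {2,3,4,5,6,7}->{3,4,5,6,7}
Constraint 2 (V != Y) on D(V)={3,6,7} D(Y)={2,3,4,5,7}: no change
Constraint 3 (Y < U) on D(Y)={2,3,4,5,7} D(U)={2,5}: Y {2,3,4,5,7}->{2,3,4}; U {2,5}->{5}
So after constraint 3: D(Y) = {2,3,4}

Answer: {2,3,4}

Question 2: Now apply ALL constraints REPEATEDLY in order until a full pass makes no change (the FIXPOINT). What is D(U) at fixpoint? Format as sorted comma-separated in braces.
Answer: {}

Derivation:
pass 0 (initial): D(U)={2,5,7}
pass 1: U {2,5,7}->{}; V {3,6,7}->{}; W {2,3,4,5,6,7}->{}; Y {2,3,4,5,7}->{2,3,4}
pass 2: Y {2,3,4}->{}
pass 3: no change
Fixpoint after 3 passes: D(U) = {}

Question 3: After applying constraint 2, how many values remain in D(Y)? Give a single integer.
Constraint 1 (U < W) on D(U)={2,5,7} D(W)={2,3,4,5,6,7}: U {2,5,7}->{2,5}; W {2,3,4,5,6,7}->{3,4,5,6,7}
Constraint 2 (V != Y) on D(V)={3,6,7} D(Y)={2,3,4,5,7}: no change
So after constraint 2: D(Y)={2,3,4,5,7}, size = 5

Answer: 5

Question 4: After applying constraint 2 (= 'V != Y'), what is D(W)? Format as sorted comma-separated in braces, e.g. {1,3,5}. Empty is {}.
Constraint 1 (U < W) on D(U)={2,5,7} D(W)={2,3,4,5,6,7}: U {2,5,7}->{2,5}; W {2,3,4,5,6,7}->{3,4,5,6,7}
Constraint 2 (V != Y) on D(V)={3,6,7} D(Y)={2,3,4,5,7}: no change
So after constraint 2: D(W) = {3,4,5,6,7}

Answer: {3,4,5,6,7}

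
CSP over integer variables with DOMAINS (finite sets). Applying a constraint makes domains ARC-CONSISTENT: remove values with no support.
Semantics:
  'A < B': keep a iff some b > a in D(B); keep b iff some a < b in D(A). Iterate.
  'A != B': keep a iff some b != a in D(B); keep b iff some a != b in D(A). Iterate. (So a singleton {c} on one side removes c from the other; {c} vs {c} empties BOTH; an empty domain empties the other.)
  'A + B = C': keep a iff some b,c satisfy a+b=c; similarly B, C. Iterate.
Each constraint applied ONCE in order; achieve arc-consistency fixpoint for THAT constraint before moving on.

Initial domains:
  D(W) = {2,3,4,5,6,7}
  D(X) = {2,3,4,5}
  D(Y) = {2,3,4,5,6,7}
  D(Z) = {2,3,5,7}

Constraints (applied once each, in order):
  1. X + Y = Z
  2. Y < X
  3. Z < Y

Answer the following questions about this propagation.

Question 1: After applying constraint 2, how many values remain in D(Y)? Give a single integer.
Answer: 3

Derivation:
Constraint 1 (X + Y = Z) on D(X)={2,3,4,5} D(Y)={2,3,4,5,6,7} D(Z)={2,3,5,7}: Y {2,3,4,5,6,7}->{2,3,4,5}; Z {2,3,5,7}->{5,7}
Constraint 2 (Y < X) on D(Y)={2,3,4,5} D(X)={2,3,4,5}: Y {2,3,4,5}->{2,3,4}; X {2,3,4,5}->{3,4,5}
So after constraint 2: D(Y)={2,3,4}, size = 3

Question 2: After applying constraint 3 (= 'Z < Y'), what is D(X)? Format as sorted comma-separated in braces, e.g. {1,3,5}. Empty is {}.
Constraint 1 (X + Y = Z) on D(X)={2,3,4,5} D(Y)={2,3,4,5,6,7} D(Z)={2,3,5,7}: Y {2,3,4,5,6,7}->{2,3,4,5}; Z {2,3,5,7}->{5,7}
Constraint 2 (Y < X) on D(Y)={2,3,4,5} D(X)={2,3,4,5}: Y {2,3,4,5}->{2,3,4}; X {2,3,4,5}->{3,4,5}
Constraint 3 (Z < Y) on D(Z)={5,7} D(Y)={2,3,4}: Z {5,7}->{}; Y {2,3,4}->{}
So after constraint 3: D(X) = {3,4,5}

Answer: {3,4,5}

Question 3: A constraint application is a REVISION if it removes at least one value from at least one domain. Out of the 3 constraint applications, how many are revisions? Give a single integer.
Constraint 1 (X + Y = Z) on D(X)={2,3,4,5} D(Y)={2,3,4,5,6,7} D(Z)={2,3,5,7}: Y {2,3,4,5,6,7}->{2,3,4,5}; Z {2,3,5,7}->{5,7} => REVISION
Constraint 2 (Y < X) on D(Y)={2,3,4,5} D(X)={2,3,4,5}: Y {2,3,4,5}->{2,3,4}; X {2,3,4,5}->{3,4,5} => REVISION
Constraint 3 (Z < Y) on D(Z)={5,7} D(Y)={2,3,4}: Z {5,7}->{}; Y {2,3,4}->{} => REVISION
Total revisions = 3

Answer: 3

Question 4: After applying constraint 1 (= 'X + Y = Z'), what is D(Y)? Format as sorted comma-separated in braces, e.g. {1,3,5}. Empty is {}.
Constraint 1 (X + Y = Z) on D(X)={2,3,4,5} D(Y)={2,3,4,5,6,7} D(Z)={2,3,5,7}: Y {2,3,4,5,6,7}->{2,3,4,5}; Z {2,3,5,7}->{5,7}
So after constraint 1: D(Y) = {2,3,4,5}

Answer: {2,3,4,5}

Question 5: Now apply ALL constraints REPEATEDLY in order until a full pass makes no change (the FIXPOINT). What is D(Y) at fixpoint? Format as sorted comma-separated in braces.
Answer: {}

Derivation:
pass 0 (initial): D(Y)={2,3,4,5,6,7}
pass 1: X {2,3,4,5}->{3,4,5}; Y {2,3,4,5,6,7}->{}; Z {2,3,5,7}->{}
pass 2: X {3,4,5}->{}
pass 3: no change
Fixpoint after 3 passes: D(Y) = {}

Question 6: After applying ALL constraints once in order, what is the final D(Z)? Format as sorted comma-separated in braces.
Constraint 1 (X + Y = Z) on D(X)={2,3,4,5} D(Y)={2,3,4,5,6,7} D(Z)={2,3,5,7}: Y {2,3,4,5,6,7}->{2,3,4,5}; Z {2,3,5,7}->{5,7}
Constraint 2 (Y < X) on D(Y)={2,3,4,5} D(X)={2,3,4,5}: Y {2,3,4,5}->{2,3,4}; X {2,3,4,5}->{3,4,5}
Constraint 3 (Z < Y) on D(Z)={5,7} D(Y)={2,3,4}: Z {5,7}->{}; Y {2,3,4}->{}
So after all 3 constraints: D(Z) = {}

Answer: {}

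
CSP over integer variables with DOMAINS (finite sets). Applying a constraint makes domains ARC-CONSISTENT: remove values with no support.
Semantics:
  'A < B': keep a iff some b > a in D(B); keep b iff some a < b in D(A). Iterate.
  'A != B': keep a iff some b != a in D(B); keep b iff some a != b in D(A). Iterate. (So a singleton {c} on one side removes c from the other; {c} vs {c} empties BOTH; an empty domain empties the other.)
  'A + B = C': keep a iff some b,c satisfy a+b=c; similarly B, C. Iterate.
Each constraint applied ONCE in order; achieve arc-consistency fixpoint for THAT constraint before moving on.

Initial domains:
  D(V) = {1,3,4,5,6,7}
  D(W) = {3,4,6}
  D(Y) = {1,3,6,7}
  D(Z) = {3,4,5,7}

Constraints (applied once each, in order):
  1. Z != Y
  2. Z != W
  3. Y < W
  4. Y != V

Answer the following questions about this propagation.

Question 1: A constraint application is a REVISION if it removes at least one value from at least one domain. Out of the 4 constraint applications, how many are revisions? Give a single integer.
Constraint 1 (Z != Y) on D(Z)={3,4,5,7} D(Y)={1,3,6,7}: no change => not a revision
Constraint 2 (Z != W) on D(Z)={3,4,5,7} D(W)={3,4,6}: no change => not a revision
Constraint 3 (Y < W) on D(Y)={1,3,6,7} D(W)={3,4,6}: Y {1,3,6,7}->{1,3} => REVISION
Constraint 4 (Y != V) on D(Y)={1,3} D(V)={1,3,4,5,6,7}: no change => not a revision
Total revisions = 1

Answer: 1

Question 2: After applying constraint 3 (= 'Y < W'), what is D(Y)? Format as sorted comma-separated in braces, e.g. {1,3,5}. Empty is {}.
Constraint 1 (Z != Y) on D(Z)={3,4,5,7} D(Y)={1,3,6,7}: no change
Constraint 2 (Z != W) on D(Z)={3,4,5,7} D(W)={3,4,6}: no change
Constraint 3 (Y < W) on D(Y)={1,3,6,7} D(W)={3,4,6}: Y {1,3,6,7}->{1,3}
So after constraint 3: D(Y) = {1,3}

Answer: {1,3}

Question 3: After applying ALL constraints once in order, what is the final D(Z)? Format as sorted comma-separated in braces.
Constraint 1 (Z != Y) on D(Z)={3,4,5,7} D(Y)={1,3,6,7}: no change
Constraint 2 (Z != W) on D(Z)={3,4,5,7} D(W)={3,4,6}: no change
Constraint 3 (Y < W) on D(Y)={1,3,6,7} D(W)={3,4,6}: Y {1,3,6,7}->{1,3}
Constraint 4 (Y != V) on D(Y)={1,3} D(V)={1,3,4,5,6,7}: no change
So after all 4 constraints: D(Z) = {3,4,5,7}

Answer: {3,4,5,7}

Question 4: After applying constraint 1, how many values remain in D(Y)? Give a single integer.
Constraint 1 (Z != Y) on D(Z)={3,4,5,7} D(Y)={1,3,6,7}: no change
So after constraint 1: D(Y)={1,3,6,7}, size = 4

Answer: 4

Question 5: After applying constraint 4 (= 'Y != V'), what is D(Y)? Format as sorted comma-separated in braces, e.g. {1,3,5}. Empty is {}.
Answer: {1,3}

Derivation:
Constraint 1 (Z != Y) on D(Z)={3,4,5,7} D(Y)={1,3,6,7}: no change
Constraint 2 (Z != W) on D(Z)={3,4,5,7} D(W)={3,4,6}: no change
Constraint 3 (Y < W) on D(Y)={1,3,6,7} D(W)={3,4,6}: Y {1,3,6,7}->{1,3}
Constraint 4 (Y != V) on D(Y)={1,3} D(V)={1,3,4,5,6,7}: no change
So after constraint 4: D(Y) = {1,3}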